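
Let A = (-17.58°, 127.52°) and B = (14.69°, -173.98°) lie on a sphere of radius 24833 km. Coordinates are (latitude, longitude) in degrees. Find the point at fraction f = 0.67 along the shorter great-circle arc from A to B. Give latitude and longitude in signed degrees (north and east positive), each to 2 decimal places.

4.07°, 166.68°

The central angle between A and B is δ = 1.1536 rad.
With f = 0.67, the slerp weights are sin((1−f)δ)/sin δ = 0.4064 and sin(fδ)/sin δ = 0.7637.
Weighted sum of the unit vectors: (0.4064)·(-0.5806,0.7561,-0.3020) + (0.7637)·(-0.9620,-0.1014,0.2536) = (-0.9706, 0.2298, 0.0709).
Converting back: φ = atan2(z, √(x²+y²)) = 4.07°, λ = atan2(y, x) = 166.68°.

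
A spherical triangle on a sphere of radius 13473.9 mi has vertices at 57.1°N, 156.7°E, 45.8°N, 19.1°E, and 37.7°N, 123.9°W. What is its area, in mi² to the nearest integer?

133662826 mi²

Side lengths (central angles): a = 1.5729, b = 0.9366, c = 1.2426 rad; semiperimeter s = 1.8761.
By l'Huilier's theorem, tan(E/4) = √[tan(s/2) tan((s−a)/2) tan((s−b)/2) tan((s−c)/2)], giving spherical excess E = 0.7362 rad.
Area = E·R² = 0.7362 × (13473.9)² ≈ 133662826 mi².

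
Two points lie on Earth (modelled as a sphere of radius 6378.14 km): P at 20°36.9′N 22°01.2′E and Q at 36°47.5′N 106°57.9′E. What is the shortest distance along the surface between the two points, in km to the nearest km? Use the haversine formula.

8229 km

Let φ₁ = 0.3598 rad, φ₂ = 0.6421 rad, and Δλ = 1.4826 rad.
Haversine: a = sin²(Δφ/2) + cos φ₁ cos φ₂ sin²(Δλ/2) = 0.0198 + (0.9360)(0.8008)(0.4559) = 0.36154.
Central angle c = 2·arcsin(√a) = 1.29022 rad.
Distance = R·c = 6378.14 × 1.2902 ≈ 8229 km.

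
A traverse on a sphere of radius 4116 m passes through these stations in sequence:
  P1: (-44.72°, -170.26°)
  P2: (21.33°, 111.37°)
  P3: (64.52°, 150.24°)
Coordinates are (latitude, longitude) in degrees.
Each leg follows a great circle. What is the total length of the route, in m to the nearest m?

10576 m

Leg P1→P2: central angle 1.6936 rad, distance 6970.9 m.
Leg P2→P3: central angle 0.8758 rad, distance 3604.9 m.
Total: 6970.9 + 3604.9 ≈ 10576 m.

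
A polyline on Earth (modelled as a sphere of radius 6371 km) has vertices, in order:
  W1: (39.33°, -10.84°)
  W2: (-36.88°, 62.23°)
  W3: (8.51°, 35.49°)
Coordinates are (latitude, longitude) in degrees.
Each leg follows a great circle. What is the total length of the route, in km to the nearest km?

17057 km

Leg W1→W2: central angle 1.7723 rad, distance 11291.6 km.
Leg W2→W3: central angle 0.9050 rad, distance 5765.8 km.
Total: 11291.6 + 5765.8 ≈ 17057 km.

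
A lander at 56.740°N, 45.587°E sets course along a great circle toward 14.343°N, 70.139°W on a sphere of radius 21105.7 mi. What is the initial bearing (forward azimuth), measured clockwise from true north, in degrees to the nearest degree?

With φ₁ = 0.9903, φ₂ = 0.2503, Δλ = -2.0198 rad, the forward-azimuth formula gives
θ = atan2( sin Δλ cos φ₂ , cos φ₁ sin φ₂ − sin φ₁ cos φ₂ cos Δλ ) = atan2(-0.8728, 0.4875) = -60.81°.
Adding 360° brings this into [0°, 360°): 299°.

299°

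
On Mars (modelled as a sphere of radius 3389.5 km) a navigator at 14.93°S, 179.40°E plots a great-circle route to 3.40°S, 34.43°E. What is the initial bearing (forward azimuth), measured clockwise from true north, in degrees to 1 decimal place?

244.9°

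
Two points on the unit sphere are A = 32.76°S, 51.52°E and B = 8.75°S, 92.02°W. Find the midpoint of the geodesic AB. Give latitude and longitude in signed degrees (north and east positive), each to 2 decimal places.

-49.64°, -34.00°

Central angle δ = 2.1971 rad. Interpolating on the sphere with fraction f = 0.5:
P = [sin((1−f)δ)·A + sin(fδ)·B] / sin δ = 1.0992·A + 1.0992·B in Cartesian coordinates,
giving P = (0.5369, -0.3621, -0.7620), i.e. latitude -49.64°, longitude -34.00°.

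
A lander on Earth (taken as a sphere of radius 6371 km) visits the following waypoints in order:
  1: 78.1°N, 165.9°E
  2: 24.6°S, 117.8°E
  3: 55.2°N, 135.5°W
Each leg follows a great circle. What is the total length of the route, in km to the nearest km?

25107 km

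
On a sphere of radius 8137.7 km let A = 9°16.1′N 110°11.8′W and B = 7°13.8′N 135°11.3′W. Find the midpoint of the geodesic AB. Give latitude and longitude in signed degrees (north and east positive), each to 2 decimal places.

8.45°, -122.73°

The central angle between A and B is δ = 0.4330 rad.
With f = 0.5, the slerp weights are sin((1−f)δ)/sin δ = 0.5120 and sin(fδ)/sin δ = 0.5120.
Weighted sum of the unit vectors: (0.5120)·(-0.3407,-0.9263,0.1611) + (0.5120)·(-0.7038,-0.6992,0.1259) = (-0.5347, -0.8321, 0.1469).
Converting back: φ = atan2(z, √(x²+y²)) = 8.45°, λ = atan2(y, x) = -122.73°.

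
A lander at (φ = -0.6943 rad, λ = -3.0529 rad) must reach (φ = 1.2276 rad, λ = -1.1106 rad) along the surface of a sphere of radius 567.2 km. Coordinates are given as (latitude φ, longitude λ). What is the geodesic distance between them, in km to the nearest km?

1328 km

With latitudes φ₁ = -39.780°, φ₂ = 70.336° and longitude difference Δλ = 111.286°:
cos c = sin φ₁ sin φ₂ + cos φ₁ cos φ₂ cos Δλ = (-0.6398)(0.9417) + (0.7685)(0.3365)(-0.3630) = -0.69641,
so c = arccos(-0.69641) = 2.34118 rad.
Distance = R·c = 567.2 × 2.3412 ≈ 1328 km.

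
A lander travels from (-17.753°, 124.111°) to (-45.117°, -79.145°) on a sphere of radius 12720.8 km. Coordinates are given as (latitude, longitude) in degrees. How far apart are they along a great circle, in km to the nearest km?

25236 km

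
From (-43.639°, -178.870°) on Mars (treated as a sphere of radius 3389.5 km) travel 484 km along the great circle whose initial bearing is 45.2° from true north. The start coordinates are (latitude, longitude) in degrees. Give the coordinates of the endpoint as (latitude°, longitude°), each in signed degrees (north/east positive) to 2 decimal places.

-37.63°, -171.54°

Angular distance δ = d/R = 484/3389.5 = 0.14279 rad; initial bearing θ = 0.7889 rad.
sin φ₂ = sin φ₁ cos δ + cos φ₁ sin δ cos θ = (-0.6901)(0.9898) + (0.7237)(0.1423)(0.7046) = -0.6105, so φ₂ = -37.63°.
Δλ = atan2(sin θ sin δ cos φ₁, cos δ − sin φ₁ sin φ₂) = atan2(0.0731, 0.5685) = 7.325°.
λ₂ = -178.870° + 7.325° = -171.54°.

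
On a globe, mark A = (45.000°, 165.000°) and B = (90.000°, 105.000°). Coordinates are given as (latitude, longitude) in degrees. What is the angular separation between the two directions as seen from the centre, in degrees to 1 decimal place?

With latitudes φ₁ = 45.000°, φ₂ = 90.000° and longitude difference Δλ = -60.000°:
cos c = sin φ₁ sin φ₂ + cos φ₁ cos φ₂ cos Δλ = (0.7071)(1.0000) + (0.7071)(0.0000)(0.5000) = 0.70711,
so c = arccos(0.70711) = 0.78540 rad.
So the angular separation is 45.0°.

45.0°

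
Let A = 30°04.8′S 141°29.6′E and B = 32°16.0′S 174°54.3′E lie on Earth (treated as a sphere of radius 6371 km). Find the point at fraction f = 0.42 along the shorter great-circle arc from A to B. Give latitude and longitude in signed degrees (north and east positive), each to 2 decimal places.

-32.07°, 155.31°

The central angle between A and B is δ = 0.4984 rad.
With f = 0.42, the slerp weights are sin((1−f)δ)/sin δ = 0.5963 and sin(fδ)/sin δ = 0.4347.
Weighted sum of the unit vectors: (0.5963)·(-0.6771,0.5388,-0.5012) + (0.4347)·(-0.8422,0.0751,-0.5339) = (-0.7699, 0.3539, -0.5310).
Converting back: φ = atan2(z, √(x²+y²)) = -32.07°, λ = atan2(y, x) = 155.31°.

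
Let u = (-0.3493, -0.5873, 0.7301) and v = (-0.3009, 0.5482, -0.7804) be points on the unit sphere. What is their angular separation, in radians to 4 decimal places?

2.4761 rad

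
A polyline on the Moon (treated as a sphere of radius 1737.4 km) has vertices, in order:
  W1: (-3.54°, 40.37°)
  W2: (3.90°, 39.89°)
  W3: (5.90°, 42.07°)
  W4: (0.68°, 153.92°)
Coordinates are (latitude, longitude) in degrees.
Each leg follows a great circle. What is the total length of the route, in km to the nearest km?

Leg W1→W2: central angle 0.1301 rad, distance 226.1 km.
Leg W2→W3: central angle 0.0515 rad, distance 89.5 km.
Leg W3→W4: central angle 1.9487 rad, distance 3385.6 km.
Total: 226.1 + 89.5 + 3385.6 ≈ 3701 km.

3701 km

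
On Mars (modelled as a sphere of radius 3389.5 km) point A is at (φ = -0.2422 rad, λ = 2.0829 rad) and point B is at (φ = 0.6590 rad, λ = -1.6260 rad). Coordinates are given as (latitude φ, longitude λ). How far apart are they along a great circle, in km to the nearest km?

8434 km

In radians: φ₁ = -0.2422, φ₂ = 0.6590, Δλ = 147.496° = 2.5743 rad.
cos c = sin φ₁ sin φ₂ + cos φ₁ cos φ₂ cos Δλ = (-0.2398)(0.6123) + (0.9708)(0.7906)(-0.8434) = -0.79416,
so c = arccos(-0.79416) = 2.48841 rad.
Distance = R·c = 3389.5 × 2.4884 ≈ 8434 km.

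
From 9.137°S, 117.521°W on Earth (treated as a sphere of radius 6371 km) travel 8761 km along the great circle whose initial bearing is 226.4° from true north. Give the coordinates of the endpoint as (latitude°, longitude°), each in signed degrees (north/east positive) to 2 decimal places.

-44.33°, 159.26°

Angular distance δ = d/R = 8761/6371 = 1.37514 rad; initial bearing θ = 3.9514 rad.
sin φ₂ = sin φ₁ cos δ + cos φ₁ sin δ cos θ = (-0.1588)(0.1944) + (0.9873)(0.9809)(-0.6896) = -0.6988, so φ₂ = -44.33°.
Δλ = atan2(sin θ sin δ cos φ₁, cos δ − sin φ₁ sin φ₂) = atan2(-0.7013, 0.0835) = -83.214°.
λ₂ = -117.521° − 83.214° = -200.74° → 159.26° after wrapping to (−180°, 180°].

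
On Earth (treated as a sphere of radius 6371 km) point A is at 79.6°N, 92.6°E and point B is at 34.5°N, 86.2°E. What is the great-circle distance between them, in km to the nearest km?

5023 km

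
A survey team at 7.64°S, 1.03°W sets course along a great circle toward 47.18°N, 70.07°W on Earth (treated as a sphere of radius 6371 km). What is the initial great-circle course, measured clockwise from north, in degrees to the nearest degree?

With φ₁ = -0.1333, φ₂ = 0.8234, Δλ = -1.2050 rad, the forward-azimuth formula gives
θ = atan2( sin Δλ cos φ₂ , cos φ₁ sin φ₂ − sin φ₁ cos φ₂ cos Δλ ) = atan2(-0.6347, 0.7593) = -39.89°.
Adding 360° brings this into [0°, 360°): 320°.

320°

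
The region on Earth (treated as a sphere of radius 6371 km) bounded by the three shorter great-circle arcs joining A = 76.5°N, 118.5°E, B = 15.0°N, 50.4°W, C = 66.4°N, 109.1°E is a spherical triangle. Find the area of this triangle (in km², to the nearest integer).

Side lengths (central angles): a = 1.6962, b = 0.1833, c = 1.5404 rad; semiperimeter s = 1.7099.
By l'Huilier's theorem, tan(E/4) = √[tan(s/2) tan((s−a)/2) tan((s−b)/2) tan((s−c)/2)], giving spherical excess E = 0.1014 rad.
Area = E·R² = 0.1014 × (6371)² ≈ 4116713 km².

4116713 km²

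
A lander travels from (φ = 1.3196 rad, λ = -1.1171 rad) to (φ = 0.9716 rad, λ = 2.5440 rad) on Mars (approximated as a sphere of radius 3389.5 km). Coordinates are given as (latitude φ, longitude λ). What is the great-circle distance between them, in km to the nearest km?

2798 km

In radians: φ₁ = 1.3196, φ₂ = 0.9716, Δλ = -150.234° = -2.6221 rad.
Haversine: a = sin²(Δφ/2) + cos φ₁ cos φ₂ sin²(Δλ/2) = 0.0300 + (0.2486)(0.5640)(0.9340) = 0.16091.
Central angle c = 2·arcsin(√a) = 0.82551 rad.
Distance = R·c = 3389.5 × 0.8255 ≈ 2798 km.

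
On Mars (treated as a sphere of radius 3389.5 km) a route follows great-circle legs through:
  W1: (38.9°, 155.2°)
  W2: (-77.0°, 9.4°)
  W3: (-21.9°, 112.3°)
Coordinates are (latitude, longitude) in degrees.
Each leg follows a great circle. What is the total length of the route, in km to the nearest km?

Leg W1→W2: central angle 2.4290 rad, distance 8233.1 km.
Leg W2→W3: central angle 1.2484 rad, distance 4231.5 km.
Total: 8233.1 + 4231.5 ≈ 12465 km.

12465 km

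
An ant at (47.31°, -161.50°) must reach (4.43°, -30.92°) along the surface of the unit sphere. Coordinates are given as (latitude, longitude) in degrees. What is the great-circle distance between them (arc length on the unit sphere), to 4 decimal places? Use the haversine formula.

1.9638

In radians: φ₁ = 0.8257, φ₂ = 0.0773, Δλ = 130.580° = 2.2791 rad.
Haversine: a = sin²(Δφ/2) + cos φ₁ cos φ₂ sin²(Δλ/2) = 0.1336 + (0.6780)(0.9970)(0.8253) = 0.69149.
Central angle c = 2·arcsin(√a) = 1.96381 rad.
On the unit sphere the arc length equals the central angle: 1.9638.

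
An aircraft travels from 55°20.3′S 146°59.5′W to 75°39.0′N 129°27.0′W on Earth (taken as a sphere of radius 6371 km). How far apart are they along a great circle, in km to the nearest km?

14621 km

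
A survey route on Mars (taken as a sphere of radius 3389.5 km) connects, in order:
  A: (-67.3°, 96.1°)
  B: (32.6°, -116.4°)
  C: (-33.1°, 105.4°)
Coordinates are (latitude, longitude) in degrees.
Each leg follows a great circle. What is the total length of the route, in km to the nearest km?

Leg A→B: central angle 2.4516 rad, distance 8309.6 km.
Leg B→C: central angle 2.5328 rad, distance 8584.9 km.
Total: 8309.6 + 8584.9 ≈ 16894 km.

16894 km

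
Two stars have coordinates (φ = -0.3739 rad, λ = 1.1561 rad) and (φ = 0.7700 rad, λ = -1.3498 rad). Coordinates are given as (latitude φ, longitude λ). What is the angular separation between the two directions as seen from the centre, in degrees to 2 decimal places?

142.38°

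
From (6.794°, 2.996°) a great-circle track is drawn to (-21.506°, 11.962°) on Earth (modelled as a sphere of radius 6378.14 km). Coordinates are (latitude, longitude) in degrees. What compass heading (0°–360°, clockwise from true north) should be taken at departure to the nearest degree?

163°

Δλ = 8.966° = 0.1565 rad.
y = sin Δλ · cos φ₂ = (0.1558)(0.9304) = 0.1450
x = cos φ₁ sin φ₂ − sin φ₁ cos φ₂ cos Δλ = (0.9930)(-0.3666) − (0.1183)(0.9304)(0.9878) = -0.4727
θ = atan2(y, x) = 162.95°, so the bearing is 163°.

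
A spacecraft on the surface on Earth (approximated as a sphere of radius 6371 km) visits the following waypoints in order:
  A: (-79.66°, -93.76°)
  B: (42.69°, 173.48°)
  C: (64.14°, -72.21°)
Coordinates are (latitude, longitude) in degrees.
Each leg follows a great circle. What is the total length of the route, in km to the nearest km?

Leg A→B: central angle 2.3096 rad, distance 14714.2 km.
Leg B→C: central angle 1.0722 rad, distance 6831.3 km.
Total: 14714.2 + 6831.3 ≈ 21545 km.

21545 km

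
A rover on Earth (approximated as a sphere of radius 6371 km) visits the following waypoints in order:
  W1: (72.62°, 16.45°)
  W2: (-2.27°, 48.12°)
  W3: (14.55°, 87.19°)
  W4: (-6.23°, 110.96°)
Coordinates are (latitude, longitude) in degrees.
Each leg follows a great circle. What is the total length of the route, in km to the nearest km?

16804 km

Leg W1→W2: central angle 1.3528 rad, distance 8619.0 km.
Leg W2→W3: central angle 0.7363 rad, distance 4691.2 km.
Leg W3→W4: central angle 0.5485 rad, distance 3494.3 km.
Total: 8619.0 + 4691.2 + 3494.3 ≈ 16804 km.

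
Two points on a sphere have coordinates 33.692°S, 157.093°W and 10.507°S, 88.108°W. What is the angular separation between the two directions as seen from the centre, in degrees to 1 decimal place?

Let φ₁ = -0.5880 rad, φ₂ = -0.1834 rad, and Δλ = 1.2040 rad.
cos c = sin φ₁ sin φ₂ + cos φ₁ cos φ₂ cos Δλ = (-0.5547)(-0.1824) + (0.8320)(0.9832)(0.3586) = 0.39453,
so c = arccos(0.39453) = 1.16524 rad.
So the angular separation is 66.8°.

66.8°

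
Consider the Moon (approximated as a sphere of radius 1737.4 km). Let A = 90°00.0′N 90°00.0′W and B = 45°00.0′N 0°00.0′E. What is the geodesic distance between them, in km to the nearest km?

With latitudes φ₁ = 90.000°, φ₂ = 45.000° and longitude difference Δλ = 90.000°:
cos c = sin φ₁ sin φ₂ + cos φ₁ cos φ₂ cos Δλ = (1.0000)(0.7071) + (0.0000)(0.7071)(0.0000) = 0.70711,
so c = arccos(0.70711) = 0.78540 rad.
Distance = R·c = 1737.4 × 0.7854 ≈ 1365 km.

1365 km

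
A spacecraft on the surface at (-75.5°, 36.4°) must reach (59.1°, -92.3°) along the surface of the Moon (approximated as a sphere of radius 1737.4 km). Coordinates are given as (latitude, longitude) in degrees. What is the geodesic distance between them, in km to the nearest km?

4720 km

Let φ₁ = -1.3177 rad, φ₂ = 1.0315 rad, and Δλ = -2.2462 rad.
cos c = sin φ₁ sin φ₂ + cos φ₁ cos φ₂ cos Δλ = (-0.9681)(0.8581) + (0.2504)(0.5135)(-0.6252) = -0.91113,
so c = arccos(-0.91113) = 2.71681 rad.
Distance = R·c = 1737.4 × 2.7168 ≈ 4720 km.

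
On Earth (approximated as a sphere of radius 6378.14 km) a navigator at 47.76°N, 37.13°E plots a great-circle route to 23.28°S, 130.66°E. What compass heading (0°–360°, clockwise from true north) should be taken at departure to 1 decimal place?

103.7°

With φ₁ = 0.8336, φ₂ = -0.4063, Δλ = 1.6324 rad, the forward-azimuth formula gives
θ = atan2( sin Δλ cos φ₂ , cos φ₁ sin φ₂ − sin φ₁ cos φ₂ cos Δλ ) = atan2(0.9168, -0.2238) = 103.72°.
So the initial bearing is 103.7°.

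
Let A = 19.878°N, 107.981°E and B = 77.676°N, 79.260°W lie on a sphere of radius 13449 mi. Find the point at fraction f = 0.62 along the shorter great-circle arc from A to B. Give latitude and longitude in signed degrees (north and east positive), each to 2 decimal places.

70.89°, 111.68°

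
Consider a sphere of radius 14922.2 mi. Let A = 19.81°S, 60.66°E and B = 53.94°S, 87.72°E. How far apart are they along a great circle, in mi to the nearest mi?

10392 mi

With latitudes φ₁ = -19.810°, φ₂ = -53.940° and longitude difference Δλ = 27.060°:
cos c = sin φ₁ sin φ₂ + cos φ₁ cos φ₂ cos Δλ = (-0.3389)(-0.8084) + (0.9408)(0.5886)(0.8905) = 0.76714,
so c = arccos(0.76714) = 0.69642 rad.
Distance = R·c = 14922.2 × 0.6964 ≈ 10392 mi.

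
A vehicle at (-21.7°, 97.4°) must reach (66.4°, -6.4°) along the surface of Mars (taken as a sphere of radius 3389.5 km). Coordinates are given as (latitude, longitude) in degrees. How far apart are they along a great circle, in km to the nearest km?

6822 km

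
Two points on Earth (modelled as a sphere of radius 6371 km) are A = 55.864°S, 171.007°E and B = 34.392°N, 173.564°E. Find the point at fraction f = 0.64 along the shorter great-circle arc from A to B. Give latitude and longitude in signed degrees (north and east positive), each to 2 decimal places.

1.90°, 172.79°

Central angle δ = 1.5757 rad. Interpolating on the sphere with fraction f = 0.64:
P = [sin((1−f)δ)·A + sin(fδ)·B] / sin δ = 0.5373·A + 0.8460·B in Cartesian coordinates,
giving P = (-0.9916, 0.1254, 0.0331), i.e. latitude 1.90°, longitude 172.79°.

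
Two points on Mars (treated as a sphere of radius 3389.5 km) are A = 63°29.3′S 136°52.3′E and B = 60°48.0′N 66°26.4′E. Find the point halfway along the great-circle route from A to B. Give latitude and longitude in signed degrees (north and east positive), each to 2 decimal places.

-1.64°, 99.86°

The central angle between A and B is δ = 2.3577 rad.
With f = 0.5, the slerp weights are sin((1−f)δ)/sin δ = 1.3090 and sin(fδ)/sin δ = 1.3090.
Weighted sum of the unit vectors: (1.3090)·(-0.3258,0.3052,-0.8948) + (1.3090)·(0.1950,0.4472,0.8729) = (-0.1712, 0.9848, -0.0287).
Converting back: φ = atan2(z, √(x²+y²)) = -1.64°, λ = atan2(y, x) = 99.86°.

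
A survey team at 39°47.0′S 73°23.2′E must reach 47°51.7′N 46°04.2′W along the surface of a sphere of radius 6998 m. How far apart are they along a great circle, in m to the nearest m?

16699 m

In radians: φ₁ = -0.6944, φ₂ = 0.8353, Δλ = -119.457° = -2.0849 rad.
cos c = sin φ₁ sin φ₂ + cos φ₁ cos φ₂ cos Δλ = (-0.6399)(0.7415) + (0.7685)(0.6709)(-0.4918) = -0.72804,
so c = arccos(-0.72804) = 2.38625 rad.
Distance = R·c = 6998 × 2.3863 ≈ 16699 m.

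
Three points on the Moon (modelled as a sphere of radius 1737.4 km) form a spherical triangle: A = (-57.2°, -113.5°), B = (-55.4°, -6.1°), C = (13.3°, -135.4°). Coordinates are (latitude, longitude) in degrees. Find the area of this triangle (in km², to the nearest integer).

1165429 km²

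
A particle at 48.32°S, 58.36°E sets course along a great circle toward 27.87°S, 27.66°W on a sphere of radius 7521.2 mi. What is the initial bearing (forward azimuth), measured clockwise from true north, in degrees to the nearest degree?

With φ₁ = -0.8433, φ₂ = -0.4864, Δλ = -1.5013 rad, the forward-azimuth formula gives
θ = atan2( sin Δλ cos φ₂ , cos φ₁ sin φ₂ − sin φ₁ cos φ₂ cos Δλ ) = atan2(-0.8819, -0.2650) = -106.73°.
Adding 360° brings this into [0°, 360°): 253°.

253°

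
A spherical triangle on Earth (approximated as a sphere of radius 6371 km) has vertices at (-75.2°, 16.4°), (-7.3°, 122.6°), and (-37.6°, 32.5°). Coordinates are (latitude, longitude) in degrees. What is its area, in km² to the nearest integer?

25388190 km²

Side lengths (central angles): a = 1.4946, b = 0.6691, c = 1.5186 rad; semiperimeter s = 1.8412.
By l'Huilier's theorem, tan(E/4) = √[tan(s/2) tan((s−a)/2) tan((s−b)/2) tan((s−c)/2)], giving spherical excess E = 0.6255 rad.
Area = E·R² = 0.6255 × (6371)² ≈ 25388190 km².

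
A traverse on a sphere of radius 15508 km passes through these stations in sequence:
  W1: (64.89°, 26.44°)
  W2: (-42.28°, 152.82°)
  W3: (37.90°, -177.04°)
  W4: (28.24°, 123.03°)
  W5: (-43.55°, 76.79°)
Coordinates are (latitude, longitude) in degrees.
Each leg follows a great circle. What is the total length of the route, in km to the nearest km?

Leg W1→W2: central angle 2.4905 rad, distance 38622.2 km.
Leg W2→W3: central angle 1.4790 rad, distance 22937.0 km.
Leg W3→W4: central angle 0.8776 rad, distance 13610.3 km.
Leg W4→W5: central angle 1.4549 rad, distance 22563.0 km.
Total: 38622.2 + 22937.0 + 13610.3 + 22563.0 ≈ 97732 km.

97732 km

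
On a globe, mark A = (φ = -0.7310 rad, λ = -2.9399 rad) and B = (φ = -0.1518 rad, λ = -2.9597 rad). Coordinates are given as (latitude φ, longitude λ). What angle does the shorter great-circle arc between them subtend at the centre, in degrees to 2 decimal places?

In radians: φ₁ = -0.7310, φ₂ = -0.1518, Δλ = -1.134° = -0.0198 rad.
cos c = sin φ₁ sin φ₂ + cos φ₁ cos φ₂ cos Δλ = (-0.6676)(-0.1512) + (0.7445)(0.9885)(0.9998) = 0.83676,
so c = arccos(0.83676) = 0.57946 rad.
So the angular separation is 33.20°.

33.20°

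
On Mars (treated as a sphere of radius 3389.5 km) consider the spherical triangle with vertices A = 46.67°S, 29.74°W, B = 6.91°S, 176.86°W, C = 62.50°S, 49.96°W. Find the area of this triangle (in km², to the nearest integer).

Side lengths (central angles): a = 1.7401, b = 0.3406, c = 2.0767 rad; semiperimeter s = 2.0787.
By l'Huilier's theorem, tan(E/4) = √[tan(s/2) tan((s−a)/2) tan((s−b)/2) tan((s−c)/2)], giving spherical excess E = 0.0747 rad.
Area = E·R² = 0.0747 × (3389.5)² ≈ 858659 km².

858659 km²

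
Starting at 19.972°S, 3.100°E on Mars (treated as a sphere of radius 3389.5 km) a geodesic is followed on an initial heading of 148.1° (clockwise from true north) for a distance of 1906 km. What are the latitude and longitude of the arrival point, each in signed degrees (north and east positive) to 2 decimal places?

Angular distance δ = d/R = 1906/3389.5 = 0.56232 rad; initial bearing θ = 2.5848 rad.
sin φ₂ = sin φ₁ cos δ + cos φ₁ sin δ cos θ = (-0.3416)(0.8460) + (0.9399)(0.5332)(-0.8490) = -0.7144, so φ₂ = -45.59°.
Δλ = atan2(sin θ sin δ cos φ₁, cos δ − sin φ₁ sin φ₂) = atan2(0.2648, 0.6020) = 23.742°.
λ₂ = 3.100° + 23.742° = 26.84°.

-45.59°, 26.84°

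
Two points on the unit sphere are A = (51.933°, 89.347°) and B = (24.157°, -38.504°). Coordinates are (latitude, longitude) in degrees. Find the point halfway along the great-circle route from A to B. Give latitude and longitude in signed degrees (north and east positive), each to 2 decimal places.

58.87°, 3.85°

The central angle between A and B is δ = 1.5938 rad.
With f = 0.5, the slerp weights are sin((1−f)δ)/sin δ = 0.7154 and sin(fδ)/sin δ = 0.7154.
Weighted sum of the unit vectors: (0.7154)·(0.0070,0.6165,0.7873) + (0.7154)·(0.7140,-0.5680,0.4092) = (0.5158, 0.0347, 0.8560).
Converting back: φ = atan2(z, √(x²+y²)) = 58.87°, λ = atan2(y, x) = 3.85°.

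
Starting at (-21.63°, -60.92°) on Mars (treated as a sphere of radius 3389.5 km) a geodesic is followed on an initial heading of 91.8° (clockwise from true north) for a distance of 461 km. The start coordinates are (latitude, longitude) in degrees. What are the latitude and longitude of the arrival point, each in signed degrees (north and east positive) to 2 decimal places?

-21.66°, -52.54°

Angular distance δ = d/R = 461/3389.5 = 0.13601 rad; initial bearing θ = 1.6022 rad.
sin φ₂ = sin φ₁ cos δ + cos φ₁ sin δ cos θ = (-0.3686)(0.9908) + (0.9296)(0.1356)(-0.0314) = -0.3692, so φ₂ = -21.66°.
Δλ = atan2(sin θ sin δ cos φ₁, cos δ − sin φ₁ sin φ₂) = atan2(0.1260, 0.8547) = 8.385°.
λ₂ = -60.920° + 8.385° = -52.54°.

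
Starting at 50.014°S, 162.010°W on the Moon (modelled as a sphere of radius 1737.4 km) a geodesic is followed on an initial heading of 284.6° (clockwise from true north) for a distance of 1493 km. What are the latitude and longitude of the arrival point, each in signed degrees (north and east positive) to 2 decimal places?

-22.19°, 145.66°

Angular distance δ = d/R = 1493/1737.4 = 0.85933 rad; initial bearing θ = 4.9672 rad.
sin φ₂ = sin φ₁ cos δ + cos φ₁ sin δ cos θ = (-0.7662)(0.6529) + (0.6426)(0.7574)(0.2521) = -0.3776, so φ₂ = -22.19°.
Δλ = atan2(sin θ sin δ cos φ₁, cos δ − sin φ₁ sin φ₂) = atan2(-0.4710, 0.3636) = -52.330°.
λ₂ = -162.010° − 52.330° = -214.34° → 145.66° after wrapping to (−180°, 180°].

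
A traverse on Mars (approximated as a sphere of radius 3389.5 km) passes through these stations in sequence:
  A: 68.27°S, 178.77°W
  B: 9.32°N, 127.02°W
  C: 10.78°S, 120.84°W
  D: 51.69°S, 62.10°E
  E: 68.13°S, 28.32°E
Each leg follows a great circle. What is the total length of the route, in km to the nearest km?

14624 km

Leg A→B: central angle 1.4950 rad, distance 5067.2 km.
Leg B→C: central angle 0.3669 rad, distance 1243.4 km.
Leg C→D: central angle 2.0504 rad, distance 6949.8 km.
Leg D→E: central angle 0.4024 rad, distance 1363.9 km.
Total: 5067.2 + 1243.4 + 6949.8 + 1363.9 ≈ 14624 km.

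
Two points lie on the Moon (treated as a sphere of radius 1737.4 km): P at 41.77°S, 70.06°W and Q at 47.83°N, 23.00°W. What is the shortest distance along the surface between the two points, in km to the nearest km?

Let φ₁ = -0.7290 rad, φ₂ = 0.8348 rad, and Δλ = 0.8214 rad.
cos c = sin φ₁ sin φ₂ + cos φ₁ cos φ₂ cos Δλ = (-0.6661)(0.7412) + (0.7458)(0.6713)(0.6812) = -0.15262,
so c = arccos(-0.15262) = 1.72402 rad.
Distance = R·c = 1737.4 × 1.7240 ≈ 2995 km.

2995 km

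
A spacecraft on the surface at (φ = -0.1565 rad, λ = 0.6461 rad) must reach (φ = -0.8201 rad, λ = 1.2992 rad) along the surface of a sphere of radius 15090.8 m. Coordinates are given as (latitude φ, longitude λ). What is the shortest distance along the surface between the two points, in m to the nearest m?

Let φ₁ = -0.1565 rad, φ₂ = -0.8201 rad, and Δλ = 0.6531 rad.
cos c = sin φ₁ sin φ₂ + cos φ₁ cos φ₂ cos Δλ = (-0.1559)(-0.7312) + (0.9878)(0.6821)(0.7942) = 0.64911,
so c = arccos(0.64911) = 0.86438 rad.
Distance = R·c = 15090.8 × 0.8644 ≈ 13044 m.

13044 m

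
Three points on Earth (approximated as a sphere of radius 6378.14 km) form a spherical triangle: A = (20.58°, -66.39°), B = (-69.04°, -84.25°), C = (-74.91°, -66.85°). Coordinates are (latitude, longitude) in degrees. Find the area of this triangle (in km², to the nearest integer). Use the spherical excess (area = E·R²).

Side lengths (central angles): a = 0.1380, b = 1.6666, c = 1.5803 rad; semiperimeter s = 1.6925.
By l'Huilier's theorem, tan(E/4) = √[tan(s/2) tan((s−a)/2) tan((s−b)/2) tan((s−c)/2)], giving spherical excess E = 0.1135 rad.
Area = E·R² = 0.1135 × (6378.14)² ≈ 4618182 km².

4618182 km²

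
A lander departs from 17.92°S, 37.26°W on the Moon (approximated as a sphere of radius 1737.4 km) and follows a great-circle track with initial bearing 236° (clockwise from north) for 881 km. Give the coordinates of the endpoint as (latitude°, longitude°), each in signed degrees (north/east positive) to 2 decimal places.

-31.83°, -65.54°

Angular distance δ = d/R = 881/1737.4 = 0.50708 rad; initial bearing θ = 4.1190 rad.
sin φ₂ = sin φ₁ cos δ + cos φ₁ sin δ cos θ = (-0.3077)(0.8742) + (0.9515)(0.4856)(-0.5592) = -0.5274, so φ₂ = -31.83°.
Δλ = atan2(sin θ sin δ cos φ₁, cos δ − sin φ₁ sin φ₂) = atan2(-0.3831, 0.7119) = -28.284°.
λ₂ = -37.260° − 28.284° = -65.54°.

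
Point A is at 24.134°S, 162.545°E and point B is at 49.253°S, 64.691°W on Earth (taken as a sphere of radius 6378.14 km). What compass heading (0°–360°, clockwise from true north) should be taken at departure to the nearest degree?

With φ₁ = -0.4212, φ₂ = -0.8596, Δλ = 2.3172 rad, the forward-azimuth formula gives
θ = atan2( sin Δλ cos φ₂ , cos φ₁ sin φ₂ − sin φ₁ cos φ₂ cos Δλ ) = atan2(0.4792, -0.8726) = 151.23°.
So the initial bearing is 151°.

151°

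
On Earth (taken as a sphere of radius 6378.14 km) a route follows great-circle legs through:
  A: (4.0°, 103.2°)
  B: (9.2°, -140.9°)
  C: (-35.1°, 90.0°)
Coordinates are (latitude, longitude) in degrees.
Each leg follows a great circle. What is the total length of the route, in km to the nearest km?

26909 km

Leg A→B: central angle 2.0031 rad, distance 12776.2 km.
Leg B→C: central angle 2.2159 rad, distance 14133.3 km.
Total: 12776.2 + 14133.3 ≈ 26909 km.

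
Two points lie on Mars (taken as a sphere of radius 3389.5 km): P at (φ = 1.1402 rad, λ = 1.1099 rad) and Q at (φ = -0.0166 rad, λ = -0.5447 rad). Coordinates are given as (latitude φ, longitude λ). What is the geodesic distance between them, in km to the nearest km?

In radians: φ₁ = 1.1402, φ₂ = -0.0166, Δλ = -94.802° = -1.6546 rad.
cos c = sin φ₁ sin φ₂ + cos φ₁ cos φ₂ cos Δλ = (0.9087)(-0.0166) + (0.4174)(0.9999)(-0.0837) = -0.05002,
so c = arccos(-0.05002) = 1.62084 rad.
Distance = R·c = 3389.5 × 1.6208 ≈ 5494 km.

5494 km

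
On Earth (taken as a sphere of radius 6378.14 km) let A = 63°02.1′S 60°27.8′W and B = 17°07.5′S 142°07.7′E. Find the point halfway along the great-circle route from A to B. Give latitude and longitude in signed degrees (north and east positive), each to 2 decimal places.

The central angle between A and B is δ = 1.7089 rad.
With f = 0.5, the slerp weights are sin((1−f)δ)/sin δ = 0.7615 and sin(fδ)/sin δ = 0.7615.
Weighted sum of the unit vectors: (0.7615)·(0.2235,-0.3945,-0.8913) + (0.7615)·(-0.7544,0.5867,-0.2945) = (-0.4042, 0.1463, -0.9029).
Converting back: φ = atan2(z, √(x²+y²)) = -64.54°, λ = atan2(y, x) = 160.10°.

-64.54°, 160.10°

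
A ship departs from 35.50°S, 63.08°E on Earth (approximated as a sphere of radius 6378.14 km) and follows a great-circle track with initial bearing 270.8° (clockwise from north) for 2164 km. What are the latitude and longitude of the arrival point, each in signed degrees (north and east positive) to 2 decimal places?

-32.94°, 39.72°

Angular distance δ = d/R = 2164/6378.14 = 0.33928 rad; initial bearing θ = 4.7264 rad.
sin φ₂ = sin φ₁ cos δ + cos φ₁ sin δ cos θ = (-0.5807)(0.9430) + (0.8141)(0.3328)(0.0140) = -0.5438, so φ₂ = -32.94°.
Δλ = atan2(sin θ sin δ cos φ₁, cos δ − sin φ₁ sin φ₂) = atan2(-0.2709, 0.6272) = -23.362°.
λ₂ = 63.080° − 23.362° = 39.72°.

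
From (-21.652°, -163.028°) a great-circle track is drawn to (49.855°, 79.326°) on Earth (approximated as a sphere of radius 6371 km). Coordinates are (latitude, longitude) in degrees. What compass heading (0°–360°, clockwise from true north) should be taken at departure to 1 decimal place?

316.4°

Δλ = -117.646° = -2.0533 rad.
y = sin Δλ · cos φ₂ = (-0.8858)(0.6447) = -0.5711
x = cos φ₁ sin φ₂ − sin φ₁ cos φ₂ cos Δλ = (0.9294)(0.7644) − (-0.3690)(0.6447)(-0.4640) = 0.6001
θ = atan2(y, x) = -43.58°; adding 360° gives 316.4°.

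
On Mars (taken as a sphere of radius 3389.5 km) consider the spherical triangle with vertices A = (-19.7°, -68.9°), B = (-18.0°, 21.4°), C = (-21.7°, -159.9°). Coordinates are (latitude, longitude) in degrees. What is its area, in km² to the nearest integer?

21708338 km²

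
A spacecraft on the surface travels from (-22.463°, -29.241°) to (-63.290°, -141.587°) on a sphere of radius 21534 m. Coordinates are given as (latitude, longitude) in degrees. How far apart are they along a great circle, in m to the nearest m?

29854 m

In radians: φ₁ = -0.3921, φ₂ = -1.1046, Δλ = -112.346° = -1.9608 rad.
cos c = sin φ₁ sin φ₂ + cos φ₁ cos φ₂ cos Δλ = (-0.3821)(-0.8933) + (0.9241)(0.4495)(-0.3802) = 0.18339,
so c = arccos(0.18339) = 1.38636 rad.
Distance = R·c = 21534 × 1.3864 ≈ 29854 m.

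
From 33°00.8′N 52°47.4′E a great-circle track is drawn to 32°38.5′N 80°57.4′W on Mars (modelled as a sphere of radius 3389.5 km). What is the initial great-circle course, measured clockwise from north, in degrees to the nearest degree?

322°

Δλ = -133.747° = -2.3343 rad.
y = sin Δλ · cos φ₂ = (-0.7224)(0.8421) = -0.6083
x = cos φ₁ sin φ₂ − sin φ₁ cos φ₂ cos Δλ = (0.8385)(0.5394) − (0.5448)(0.8421)(-0.6915) = 0.7695
θ = atan2(y, x) = -38.33°; adding 360° gives 322°.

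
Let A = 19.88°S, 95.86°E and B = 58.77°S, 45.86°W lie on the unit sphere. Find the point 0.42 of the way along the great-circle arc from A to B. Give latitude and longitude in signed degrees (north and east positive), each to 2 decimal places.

The central angle between A and B is δ = 1.6629 rad.
With f = 0.42, the slerp weights are sin((1−f)δ)/sin δ = 0.8252 and sin(fδ)/sin δ = 0.6457.
Weighted sum of the unit vectors: (0.8252)·(-0.0960,0.9355,-0.3401) + (0.6457)·(0.3611,-0.3721,-0.8551) = (0.1539, 0.5317, -0.8328).
Converting back: φ = atan2(z, √(x²+y²)) = -56.39°, λ = atan2(y, x) = 73.86°.

-56.39°, 73.86°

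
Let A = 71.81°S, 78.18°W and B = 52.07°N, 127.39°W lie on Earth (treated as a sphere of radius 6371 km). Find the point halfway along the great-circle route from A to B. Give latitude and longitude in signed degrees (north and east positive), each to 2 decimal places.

-10.72°, -111.29°

The central angle between A and B is δ = 2.2446 rad.
With f = 0.5, the slerp weights are sin((1−f)δ)/sin δ = 1.1531 and sin(fδ)/sin δ = 1.1531.
Weighted sum of the unit vectors: (1.1531)·(0.0639,-0.3055,-0.9500) + (1.1531)·(-0.3733,-0.4884,0.7888) = (-0.3567, -0.9155, -0.1860).
Converting back: φ = atan2(z, √(x²+y²)) = -10.72°, λ = atan2(y, x) = -111.29°.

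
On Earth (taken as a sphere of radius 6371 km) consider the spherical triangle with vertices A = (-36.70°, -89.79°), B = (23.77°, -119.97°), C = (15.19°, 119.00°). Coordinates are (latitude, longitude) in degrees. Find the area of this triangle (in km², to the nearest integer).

Side lengths (central angles): a = 1.9280, b = 2.5584, c = 1.1664 rad; semiperimeter s = 2.8264.
By l'Huilier's theorem, tan(E/4) = √[tan(s/2) tan((s−a)/2) tan((s−b)/2) tan((s−c)/2)], giving spherical excess E = 2.3578 rad.
Area = E·R² = 2.3578 × (6371)² ≈ 95702845 km².

95702845 km²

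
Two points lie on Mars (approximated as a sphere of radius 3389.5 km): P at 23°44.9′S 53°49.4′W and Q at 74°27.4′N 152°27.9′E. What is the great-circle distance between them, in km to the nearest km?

7539 km

With latitudes φ₁ = -23.748°, φ₂ = 74.457° and longitude difference Δλ = -153.712°:
cos c = sin φ₁ sin φ₂ + cos φ₁ cos φ₂ cos Δλ = (-0.4027)(0.9634) + (0.9153)(0.2680)(-0.8966) = -0.60790,
so c = arccos(-0.60790) = 2.22421 rad.
Distance = R·c = 3389.5 × 2.2242 ≈ 7539 km.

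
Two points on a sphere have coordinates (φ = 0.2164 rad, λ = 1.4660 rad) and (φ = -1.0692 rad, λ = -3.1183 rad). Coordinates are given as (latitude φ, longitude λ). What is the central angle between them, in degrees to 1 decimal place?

With latitudes φ₁ = 12.399°, φ₂ = -61.261° and longitude difference Δλ = 97.339°:
cos c = sin φ₁ sin φ₂ + cos φ₁ cos φ₂ cos Δλ = (0.2147)(-0.8768) + (0.9767)(0.4808)(-0.1277) = -0.24825,
so c = arccos(-0.24825) = 1.82167 rad.
So the angular separation is 104.4°.

104.4°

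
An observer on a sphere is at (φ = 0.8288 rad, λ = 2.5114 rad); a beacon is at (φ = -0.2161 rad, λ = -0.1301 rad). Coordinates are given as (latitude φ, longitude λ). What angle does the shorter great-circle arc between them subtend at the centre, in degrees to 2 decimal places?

137.50°

Let φ₁ = 0.8288 rad, φ₂ = -0.2161 rad, and Δλ = -2.6415 rad.
Haversine: a = sin²(Δφ/2) + cos φ₁ cos φ₂ sin²(Δλ/2) = 0.2490 + (0.6758)(0.9767)(0.9388) = 0.86863.
Central angle c = 2·arcsin(√a) = 2.39981 rad.
So the angular separation is 137.50°.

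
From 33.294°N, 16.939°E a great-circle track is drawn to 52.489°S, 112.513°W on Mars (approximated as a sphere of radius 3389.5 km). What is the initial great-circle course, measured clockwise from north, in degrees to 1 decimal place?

226.2°

With φ₁ = 0.5811, φ₂ = -0.9161, Δλ = -2.2594 rad, the forward-azimuth formula gives
θ = atan2( sin Δλ cos φ₂ , cos φ₁ sin φ₂ − sin φ₁ cos φ₂ cos Δλ ) = atan2(-0.4702, -0.4506) = -133.78°.
Adding 360° brings this into [0°, 360°): 226.2°.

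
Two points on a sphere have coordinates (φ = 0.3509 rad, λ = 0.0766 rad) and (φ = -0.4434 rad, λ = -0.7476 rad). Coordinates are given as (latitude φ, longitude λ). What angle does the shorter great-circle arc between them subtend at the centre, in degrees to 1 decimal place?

64.6°

With latitudes φ₁ = 20.105°, φ₂ = -25.405° and longitude difference Δλ = -47.223°:
cos c = sin φ₁ sin φ₂ + cos φ₁ cos φ₂ cos Δλ = (0.3437)(-0.4290) + (0.9391)(0.9033)(0.6791) = 0.42862,
so c = arccos(0.42862) = 1.12783 rad.
So the angular separation is 64.6°.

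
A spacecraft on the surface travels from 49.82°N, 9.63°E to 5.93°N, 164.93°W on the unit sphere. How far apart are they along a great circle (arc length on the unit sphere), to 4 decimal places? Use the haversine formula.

2.1651

In radians: φ₁ = 0.8695, φ₂ = 0.1035, Δλ = -174.560° = -3.0466 rad.
Haversine: a = sin²(Δφ/2) + cos φ₁ cos φ₂ sin²(Δλ/2) = 0.1397 + (0.6452)(0.9946)(0.9977) = 0.77996.
Central angle c = 2·arcsin(√a) = 2.16508 rad.
On the unit sphere the arc length equals the central angle: 2.1651.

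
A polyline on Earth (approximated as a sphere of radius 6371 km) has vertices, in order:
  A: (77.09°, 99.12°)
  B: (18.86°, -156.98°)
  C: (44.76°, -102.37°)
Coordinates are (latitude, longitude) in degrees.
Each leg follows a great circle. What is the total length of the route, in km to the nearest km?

14077 km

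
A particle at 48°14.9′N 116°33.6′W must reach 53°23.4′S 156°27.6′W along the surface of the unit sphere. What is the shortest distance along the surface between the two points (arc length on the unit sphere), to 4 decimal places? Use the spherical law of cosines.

1.8694

Let φ₁ = 0.8421 rad, φ₂ = -0.9318 rad, and Δλ = -0.6964 rad.
cos c = sin φ₁ sin φ₂ + cos φ₁ cos φ₂ cos Δλ = (0.7460)(-0.8027) + (0.6659)(0.5964)(0.7672) = -0.29420,
so c = arccos(-0.29420) = 1.86941 rad.
On the unit sphere the arc length equals the central angle: 1.8694.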